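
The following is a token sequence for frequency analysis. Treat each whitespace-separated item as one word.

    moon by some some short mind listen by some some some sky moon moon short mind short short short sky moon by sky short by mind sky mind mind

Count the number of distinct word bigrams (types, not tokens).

21

29 tokens → 28 bigram windows in total.
Repeated bigrams (each contributes count−1 duplicates):
  some some: 3
  by some: 2
  moon by: 2
  short mind: 2
  short short: 2
  sky moon: 2
7 duplicate windows → 28 − 7 = 21 distinct.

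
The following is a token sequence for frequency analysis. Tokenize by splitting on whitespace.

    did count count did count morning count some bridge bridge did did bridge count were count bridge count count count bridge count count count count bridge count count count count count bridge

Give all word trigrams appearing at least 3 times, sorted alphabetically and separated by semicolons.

bridge count count; count bridge count; count count bridge; count count count

Trigram counts meeting the condition (at least 3 times):
  bridge count count: 3
  count bridge count: 3
  count count bridge: 3
  count count count: 6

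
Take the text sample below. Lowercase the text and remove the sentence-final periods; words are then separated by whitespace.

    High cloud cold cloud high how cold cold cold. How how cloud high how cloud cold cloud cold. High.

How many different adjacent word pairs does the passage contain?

11

19 tokens → 18 bigram windows in total.
Repeated bigrams (each contributes count−1 duplicates):
  cloud cold: 3
  cloud high: 2
  cold cloud: 2
  cold cold: 2
  high how: 2
  how cloud: 2
7 duplicate windows → 18 − 7 = 11 distinct.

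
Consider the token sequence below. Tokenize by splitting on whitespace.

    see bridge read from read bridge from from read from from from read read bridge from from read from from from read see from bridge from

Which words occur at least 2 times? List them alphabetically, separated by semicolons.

bridge; from; read; see

Unigram counts meeting the condition (at least 2 times):
  bridge: 4
  from: 13
  read: 7
  see: 2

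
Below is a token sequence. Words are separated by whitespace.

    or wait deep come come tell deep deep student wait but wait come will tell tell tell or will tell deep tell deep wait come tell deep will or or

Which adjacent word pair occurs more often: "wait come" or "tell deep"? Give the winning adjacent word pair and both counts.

"wait come": 2 occurrences
"tell deep": 4 occurrences

"tell deep" (4 vs 2)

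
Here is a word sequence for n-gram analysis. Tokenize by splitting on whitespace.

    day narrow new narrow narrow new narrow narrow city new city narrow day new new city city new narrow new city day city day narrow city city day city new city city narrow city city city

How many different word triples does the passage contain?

28

36 tokens → 34 trigram windows in total.
Repeated trigrams (each contributes count−1 duplicates):
  city day city: 2
  city new city: 2
  narrow city city: 2
  narrow new narrow: 2
  new city city: 2
  new narrow narrow: 2
6 duplicate windows → 34 − 6 = 28 distinct.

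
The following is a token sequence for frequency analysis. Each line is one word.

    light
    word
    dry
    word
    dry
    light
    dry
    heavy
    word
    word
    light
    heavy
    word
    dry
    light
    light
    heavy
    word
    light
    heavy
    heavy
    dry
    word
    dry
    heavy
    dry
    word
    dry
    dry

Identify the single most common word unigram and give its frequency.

"dry", 9 times

Unigram frequencies (highest first):
  dry: 9
  word: 8
  light: 6
  heavy: 6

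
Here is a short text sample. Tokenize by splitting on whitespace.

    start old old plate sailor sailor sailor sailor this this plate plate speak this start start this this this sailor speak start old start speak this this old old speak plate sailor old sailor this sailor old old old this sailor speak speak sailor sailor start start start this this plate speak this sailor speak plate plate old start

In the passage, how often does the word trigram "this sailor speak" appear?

3

Scanning the 57 overlapping trigram windows for "this sailor speak":
  position 19–21: this sailor speak
  position 40–42: this sailor speak
  position 53–55: this sailor speak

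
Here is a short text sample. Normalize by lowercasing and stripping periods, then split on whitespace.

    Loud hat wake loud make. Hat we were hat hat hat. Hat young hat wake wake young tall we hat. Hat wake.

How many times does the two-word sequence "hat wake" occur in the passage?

3

Scanning the 21 overlapping bigram windows for "hat wake":
  position 2–3: hat wake
  position 14–15: hat wake
  position 21–22: hat wake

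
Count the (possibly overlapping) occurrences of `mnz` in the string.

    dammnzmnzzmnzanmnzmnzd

Sliding a length-3 window over the 22 characters (20 positions):
  position 4–6: mnz
  position 7–9: mnz
  position 11–13: mnz
  position 16–18: mnz
  position 19–21: mnz

5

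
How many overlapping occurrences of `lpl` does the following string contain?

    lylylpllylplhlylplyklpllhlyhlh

Sliding a length-3 window over the 30 characters (28 positions):
  position 5–7: lpl
  position 10–12: lpl
  position 16–18: lpl
  position 21–23: lpl

4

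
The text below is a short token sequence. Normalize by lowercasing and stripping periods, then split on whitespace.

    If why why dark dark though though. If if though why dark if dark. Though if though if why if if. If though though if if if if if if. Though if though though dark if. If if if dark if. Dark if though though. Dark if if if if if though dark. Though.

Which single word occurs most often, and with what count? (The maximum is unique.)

Unigram frequencies (highest first):
  if: 27
  though: 14
  dark: 9
  why: 4

"if", 27 times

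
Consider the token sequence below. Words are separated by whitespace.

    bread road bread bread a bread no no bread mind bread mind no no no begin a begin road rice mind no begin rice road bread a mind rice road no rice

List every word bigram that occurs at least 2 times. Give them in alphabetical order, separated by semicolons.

Bigram counts meeting the condition (at least 2 times):
  bread a: 2
  bread mind: 2
  mind no: 2
  no begin: 2
  no no: 3
  rice road: 2
  road bread: 2

bread a; bread mind; mind no; no begin; no no; rice road; road bread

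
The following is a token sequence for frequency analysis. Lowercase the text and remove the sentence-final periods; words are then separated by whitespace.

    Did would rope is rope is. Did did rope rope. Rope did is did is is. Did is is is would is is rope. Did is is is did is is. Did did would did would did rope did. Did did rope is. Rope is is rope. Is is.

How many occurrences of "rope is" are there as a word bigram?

5

Scanning the 48 overlapping bigram windows for "rope is":
  position 3–4: rope is
  position 5–6: rope is
  position 42–43: rope is
  position 44–45: rope is
  position 47–48: rope is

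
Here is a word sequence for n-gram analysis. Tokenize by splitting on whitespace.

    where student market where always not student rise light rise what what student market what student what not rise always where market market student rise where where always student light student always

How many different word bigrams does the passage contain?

27

32 tokens → 31 bigram windows in total.
Repeated bigrams (each contributes count−1 duplicates):
  student market: 2
  student rise: 2
  what student: 2
  where always: 2
4 duplicate windows → 31 − 4 = 27 distinct.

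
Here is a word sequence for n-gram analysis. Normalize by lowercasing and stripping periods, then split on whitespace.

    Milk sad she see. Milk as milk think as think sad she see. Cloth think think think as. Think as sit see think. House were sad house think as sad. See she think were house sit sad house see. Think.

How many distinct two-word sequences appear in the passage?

40 tokens → 39 bigram windows in total.
Repeated bigrams (each contributes count−1 duplicates):
  think as: 4
  as think: 2
  sad house: 2
  sad she: 2
  see think: 2
  she see: 2
  think think: 2
9 duplicate windows → 39 − 9 = 30 distinct.

30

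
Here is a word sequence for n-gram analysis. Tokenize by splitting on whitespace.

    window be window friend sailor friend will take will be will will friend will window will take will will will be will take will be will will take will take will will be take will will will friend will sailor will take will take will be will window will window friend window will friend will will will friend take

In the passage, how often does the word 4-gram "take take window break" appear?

0

Scanning the 56 overlapping 4-gram windows for "take take window break":
  (none found)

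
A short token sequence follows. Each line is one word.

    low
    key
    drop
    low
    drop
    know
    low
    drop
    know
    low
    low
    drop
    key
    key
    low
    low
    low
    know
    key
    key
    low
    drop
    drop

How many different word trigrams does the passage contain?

18

23 tokens → 21 trigram windows in total.
Repeated trigrams (each contributes count−1 duplicates):
  drop know low: 2
  key key low: 2
  low drop know: 2
3 duplicate windows → 21 − 3 = 18 distinct.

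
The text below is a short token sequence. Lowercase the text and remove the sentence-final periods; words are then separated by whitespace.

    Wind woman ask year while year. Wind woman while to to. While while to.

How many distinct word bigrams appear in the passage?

11

14 tokens → 13 bigram windows in total.
Repeated bigrams (each contributes count−1 duplicates):
  while to: 2
  wind woman: 2
2 duplicate windows → 13 − 2 = 11 distinct.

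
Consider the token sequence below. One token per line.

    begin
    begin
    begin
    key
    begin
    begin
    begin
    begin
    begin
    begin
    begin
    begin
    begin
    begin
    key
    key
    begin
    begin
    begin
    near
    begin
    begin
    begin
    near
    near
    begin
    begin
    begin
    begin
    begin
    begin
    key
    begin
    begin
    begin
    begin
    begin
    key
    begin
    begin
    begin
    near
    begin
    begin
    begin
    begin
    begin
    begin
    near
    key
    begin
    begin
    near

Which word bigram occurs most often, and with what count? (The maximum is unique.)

"begin begin", 32 times

Bigram frequencies (highest first):
  begin begin: 32
  key begin: 5
  begin near: 5
  begin key: 4
  near begin: 3
  key key: 1
  … (2 more, each ≤ 1)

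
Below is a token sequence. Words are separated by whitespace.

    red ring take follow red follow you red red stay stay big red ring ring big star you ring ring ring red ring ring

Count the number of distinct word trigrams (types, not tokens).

24 tokens → 22 trigram windows in total.
Repeated trigrams (each contributes count−1 duplicates):
  red ring ring: 2
1 duplicate windows → 22 − 1 = 21 distinct.

21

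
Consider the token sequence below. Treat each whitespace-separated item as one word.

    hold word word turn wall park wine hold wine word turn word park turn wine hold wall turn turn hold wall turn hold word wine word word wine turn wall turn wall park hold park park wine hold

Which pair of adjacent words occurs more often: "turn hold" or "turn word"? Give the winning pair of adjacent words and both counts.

"turn hold" (2 vs 1)

"turn hold": 2 occurrences
"turn word": 1 occurrence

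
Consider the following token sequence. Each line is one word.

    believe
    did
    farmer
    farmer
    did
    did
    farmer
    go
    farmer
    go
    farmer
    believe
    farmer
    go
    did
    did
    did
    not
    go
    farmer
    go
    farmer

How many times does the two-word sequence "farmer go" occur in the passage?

Scanning the 21 overlapping bigram windows for "farmer go":
  position 7–8: farmer go
  position 9–10: farmer go
  position 13–14: farmer go
  position 20–21: farmer go

4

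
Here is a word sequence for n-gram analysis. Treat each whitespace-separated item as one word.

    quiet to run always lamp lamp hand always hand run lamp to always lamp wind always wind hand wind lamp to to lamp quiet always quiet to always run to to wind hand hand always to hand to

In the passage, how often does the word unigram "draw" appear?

Scanning the 38 tokens for "draw":
  (none found)

0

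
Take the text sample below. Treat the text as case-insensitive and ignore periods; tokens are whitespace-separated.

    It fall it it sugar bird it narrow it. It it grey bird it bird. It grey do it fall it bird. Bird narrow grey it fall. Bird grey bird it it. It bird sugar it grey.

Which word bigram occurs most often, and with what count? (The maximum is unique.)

Bigram frequencies (highest first):
  it it: 5
  bird it: 4
  it fall: 3
  it grey: 3
  it bird: 3
  fall it: 2
  … (15 more, each ≤ 2)

"it it", 5 times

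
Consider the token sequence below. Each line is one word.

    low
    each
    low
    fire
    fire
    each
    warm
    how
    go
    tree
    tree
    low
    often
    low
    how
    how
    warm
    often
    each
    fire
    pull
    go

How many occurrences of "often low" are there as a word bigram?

Scanning the 21 overlapping bigram windows for "often low":
  position 13–14: often low

1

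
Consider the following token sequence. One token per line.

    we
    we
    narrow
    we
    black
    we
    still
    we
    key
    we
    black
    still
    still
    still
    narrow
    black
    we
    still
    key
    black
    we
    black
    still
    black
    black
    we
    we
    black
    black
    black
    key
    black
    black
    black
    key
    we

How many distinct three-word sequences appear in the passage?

36 tokens → 34 trigram windows in total.
Repeated trigrams (each contributes count−1 duplicates):
  black black black: 2
  black black key: 2
  black we still: 2
  we black still: 2
4 duplicate windows → 34 − 4 = 30 distinct.

30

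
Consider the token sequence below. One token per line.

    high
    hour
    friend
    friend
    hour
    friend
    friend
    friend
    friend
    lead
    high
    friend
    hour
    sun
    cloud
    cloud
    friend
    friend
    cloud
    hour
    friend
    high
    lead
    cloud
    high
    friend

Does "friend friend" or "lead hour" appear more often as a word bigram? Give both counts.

"friend friend": 5 occurrences
"lead hour": 0 occurrences

"friend friend" (5 vs 0)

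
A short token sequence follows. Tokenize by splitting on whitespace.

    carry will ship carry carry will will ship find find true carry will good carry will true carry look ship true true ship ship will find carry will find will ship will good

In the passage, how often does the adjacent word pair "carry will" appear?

5

Scanning the 32 overlapping bigram windows for "carry will":
  position 1–2: carry will
  position 5–6: carry will
  position 12–13: carry will
  position 15–16: carry will
  position 27–28: carry will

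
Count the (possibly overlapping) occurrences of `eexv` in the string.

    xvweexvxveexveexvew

Sliding a length-4 window over the 19 characters (16 positions):
  position 4–7: eexv
  position 10–13: eexv
  position 14–17: eexv

3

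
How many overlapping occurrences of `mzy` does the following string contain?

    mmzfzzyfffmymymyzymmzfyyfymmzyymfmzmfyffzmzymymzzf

Sliding a length-3 window over the 50 characters (48 positions):
  position 28–30: mzy
  position 42–44: mzy

2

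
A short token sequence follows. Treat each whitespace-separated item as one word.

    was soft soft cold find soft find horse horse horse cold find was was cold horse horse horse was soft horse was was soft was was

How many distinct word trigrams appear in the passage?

26 tokens → 24 trigram windows in total.
Repeated trigrams (each contributes count−1 duplicates):
  horse horse horse: 2
1 duplicate windows → 24 − 1 = 23 distinct.

23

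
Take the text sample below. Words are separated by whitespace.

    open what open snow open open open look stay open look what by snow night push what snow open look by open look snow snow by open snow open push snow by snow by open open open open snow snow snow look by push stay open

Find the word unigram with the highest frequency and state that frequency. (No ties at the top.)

"open", 15 times

Unigram frequencies (highest first):
  open: 15
  snow: 11
  by: 6
  look: 5
  what: 3
  push: 3
  … (2 more, each ≤ 2)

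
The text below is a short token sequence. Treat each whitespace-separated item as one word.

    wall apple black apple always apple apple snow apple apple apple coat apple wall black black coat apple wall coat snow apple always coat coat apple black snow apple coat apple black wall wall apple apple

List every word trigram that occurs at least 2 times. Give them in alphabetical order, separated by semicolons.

Trigram counts meeting the condition (at least 2 times):
  apple coat apple: 2
  coat apple black: 2
  coat apple wall: 2

apple coat apple; coat apple black; coat apple wall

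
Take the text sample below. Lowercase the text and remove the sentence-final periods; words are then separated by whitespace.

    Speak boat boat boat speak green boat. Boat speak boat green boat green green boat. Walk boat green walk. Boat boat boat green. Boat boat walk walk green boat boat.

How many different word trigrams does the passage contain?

23

30 tokens → 28 trigram windows in total.
Repeated trigrams (each contributes count−1 duplicates):
  green boat boat: 3
  boat boat boat: 2
  boat boat speak: 2
  boat green boat: 2
5 duplicate windows → 28 − 5 = 23 distinct.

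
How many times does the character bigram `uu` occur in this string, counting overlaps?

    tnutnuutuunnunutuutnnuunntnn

Sliding a length-2 window over the 28 characters (27 positions):
  position 6–7: uu
  position 9–10: uu
  position 17–18: uu
  position 22–23: uu

4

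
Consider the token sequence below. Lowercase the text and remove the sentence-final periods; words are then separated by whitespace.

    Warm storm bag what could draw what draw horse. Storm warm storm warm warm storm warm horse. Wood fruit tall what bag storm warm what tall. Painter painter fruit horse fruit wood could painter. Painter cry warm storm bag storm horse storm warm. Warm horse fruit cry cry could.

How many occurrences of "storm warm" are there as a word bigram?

Scanning the 48 overlapping bigram windows for "storm warm":
  position 10–11: storm warm
  position 12–13: storm warm
  position 15–16: storm warm
  position 23–24: storm warm
  position 42–43: storm warm

5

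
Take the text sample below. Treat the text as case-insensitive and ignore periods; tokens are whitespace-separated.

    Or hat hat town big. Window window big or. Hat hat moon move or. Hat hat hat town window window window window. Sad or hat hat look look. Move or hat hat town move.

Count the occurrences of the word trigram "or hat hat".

Scanning the 32 overlapping trigram windows for "or hat hat":
  position 1–3: or hat hat
  position 9–11: or hat hat
  position 14–16: or hat hat
  position 24–26: or hat hat
  position 30–32: or hat hat

5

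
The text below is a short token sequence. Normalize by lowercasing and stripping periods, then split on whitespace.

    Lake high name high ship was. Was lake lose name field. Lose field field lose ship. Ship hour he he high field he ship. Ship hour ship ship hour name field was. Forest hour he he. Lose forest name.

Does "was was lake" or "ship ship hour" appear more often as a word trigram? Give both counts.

"was was lake": 1 occurrence
"ship ship hour": 3 occurrences

"ship ship hour" (3 vs 1)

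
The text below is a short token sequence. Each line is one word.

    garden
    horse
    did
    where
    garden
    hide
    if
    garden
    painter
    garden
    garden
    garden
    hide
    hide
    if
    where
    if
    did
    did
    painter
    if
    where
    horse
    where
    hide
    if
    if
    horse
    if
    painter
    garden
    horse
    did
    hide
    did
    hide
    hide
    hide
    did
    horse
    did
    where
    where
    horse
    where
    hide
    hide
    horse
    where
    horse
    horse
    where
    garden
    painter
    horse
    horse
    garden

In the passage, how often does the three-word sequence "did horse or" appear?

Scanning the 55 overlapping trigram windows for "did horse or":
  (none found)

0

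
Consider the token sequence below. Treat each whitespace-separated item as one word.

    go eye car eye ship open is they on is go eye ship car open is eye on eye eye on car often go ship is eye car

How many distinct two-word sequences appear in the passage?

28 tokens → 27 bigram windows in total.
Repeated bigrams (each contributes count−1 duplicates):
  eye car: 2
  eye on: 2
  eye ship: 2
  go eye: 2
  is eye: 2
  open is: 2
6 duplicate windows → 27 − 6 = 21 distinct.

21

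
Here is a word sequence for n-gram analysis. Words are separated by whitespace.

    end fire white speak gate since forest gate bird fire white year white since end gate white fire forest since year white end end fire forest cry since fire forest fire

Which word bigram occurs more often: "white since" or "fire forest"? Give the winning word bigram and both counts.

"fire forest" (3 vs 1)

"white since": 1 occurrence
"fire forest": 3 occurrences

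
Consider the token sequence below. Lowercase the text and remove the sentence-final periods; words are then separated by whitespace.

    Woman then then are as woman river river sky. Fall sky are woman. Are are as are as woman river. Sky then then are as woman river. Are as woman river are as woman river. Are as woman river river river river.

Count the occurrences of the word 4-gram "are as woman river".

6

Scanning the 39 overlapping 4-gram windows for "are as woman river":
  position 4–7: are as woman river
  position 17–20: are as woman river
  position 24–27: are as woman river
  position 28–31: are as woman river
  position 32–35: are as woman river
  position 36–39: are as woman river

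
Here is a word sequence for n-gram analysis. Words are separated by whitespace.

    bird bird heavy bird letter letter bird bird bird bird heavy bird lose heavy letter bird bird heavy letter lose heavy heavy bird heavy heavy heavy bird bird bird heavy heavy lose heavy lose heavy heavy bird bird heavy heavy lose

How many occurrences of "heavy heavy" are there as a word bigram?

Scanning the 40 overlapping bigram windows for "heavy heavy":
  position 21–22: heavy heavy
  position 24–25: heavy heavy
  position 25–26: heavy heavy
  position 30–31: heavy heavy
  position 35–36: heavy heavy
  position 39–40: heavy heavy

6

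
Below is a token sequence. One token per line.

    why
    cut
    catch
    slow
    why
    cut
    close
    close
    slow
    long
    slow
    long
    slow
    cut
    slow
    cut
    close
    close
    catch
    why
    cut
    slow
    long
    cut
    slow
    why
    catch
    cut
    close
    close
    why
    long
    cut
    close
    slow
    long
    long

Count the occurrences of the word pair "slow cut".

2

Scanning the 36 overlapping bigram windows for "slow cut":
  position 13–14: slow cut
  position 15–16: slow cut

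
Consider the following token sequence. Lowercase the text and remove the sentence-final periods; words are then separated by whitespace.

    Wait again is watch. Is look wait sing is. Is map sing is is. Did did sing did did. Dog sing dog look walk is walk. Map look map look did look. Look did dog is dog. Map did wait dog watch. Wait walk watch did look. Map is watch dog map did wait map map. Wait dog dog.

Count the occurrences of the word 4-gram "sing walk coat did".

Scanning the 56 overlapping 4-gram windows for "sing walk coat did":
  (none found)

0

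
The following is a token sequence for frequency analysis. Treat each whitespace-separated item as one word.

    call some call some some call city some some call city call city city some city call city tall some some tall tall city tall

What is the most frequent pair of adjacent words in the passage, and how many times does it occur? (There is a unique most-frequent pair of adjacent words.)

"call city", 4 times

Bigram frequencies (highest first):
  call city: 4
  some call: 3
  some some: 3
  call some: 2
  city some: 2
  city call: 2
  … (7 more, each ≤ 2)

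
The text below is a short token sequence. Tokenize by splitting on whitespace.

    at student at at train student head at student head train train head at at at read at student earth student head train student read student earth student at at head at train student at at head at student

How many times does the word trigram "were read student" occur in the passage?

0

Scanning the 37 overlapping trigram windows for "were read student":
  (none found)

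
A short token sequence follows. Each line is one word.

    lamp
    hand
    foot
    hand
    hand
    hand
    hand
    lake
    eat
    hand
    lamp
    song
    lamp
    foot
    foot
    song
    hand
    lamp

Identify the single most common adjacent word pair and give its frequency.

Bigram frequencies (highest first):
  hand hand: 3
  hand lamp: 2
  lamp hand: 1
  hand foot: 1
  foot hand: 1
  hand lake: 1
  … (8 more, each ≤ 1)

"hand hand", 3 times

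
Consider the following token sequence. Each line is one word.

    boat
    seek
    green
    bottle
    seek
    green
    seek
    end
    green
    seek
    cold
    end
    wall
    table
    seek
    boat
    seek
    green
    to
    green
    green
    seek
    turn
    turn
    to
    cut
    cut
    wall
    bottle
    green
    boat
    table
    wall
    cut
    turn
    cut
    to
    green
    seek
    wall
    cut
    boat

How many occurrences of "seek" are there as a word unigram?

Scanning the 42 tokens for "seek":
  position 2: seek
  position 5: seek
  position 7: seek
  position 10: seek
  position 15: seek
  position 17: seek
  position 22: seek
  position 39: seek

8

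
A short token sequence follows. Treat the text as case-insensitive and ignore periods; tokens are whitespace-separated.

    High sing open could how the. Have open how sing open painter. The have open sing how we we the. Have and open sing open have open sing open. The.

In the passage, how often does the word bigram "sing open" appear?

Scanning the 29 overlapping bigram windows for "sing open":
  position 2–3: sing open
  position 10–11: sing open
  position 24–25: sing open
  position 28–29: sing open

4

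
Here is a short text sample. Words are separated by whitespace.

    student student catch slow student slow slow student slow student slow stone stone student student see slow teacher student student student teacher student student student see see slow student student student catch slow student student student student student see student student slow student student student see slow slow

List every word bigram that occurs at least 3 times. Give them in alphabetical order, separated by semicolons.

see slow; slow student; student see; student slow; student student

Bigram counts meeting the condition (at least 3 times):
  see slow: 3
  slow student: 6
  student see: 4
  student slow: 4
  student student: 15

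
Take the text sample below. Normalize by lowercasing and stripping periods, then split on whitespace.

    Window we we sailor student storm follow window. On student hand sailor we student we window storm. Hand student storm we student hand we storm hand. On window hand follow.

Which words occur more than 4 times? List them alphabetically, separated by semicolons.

hand; student; we

Unigram counts meeting the condition (more than 4 times):
  hand: 5
  student: 5
  we: 6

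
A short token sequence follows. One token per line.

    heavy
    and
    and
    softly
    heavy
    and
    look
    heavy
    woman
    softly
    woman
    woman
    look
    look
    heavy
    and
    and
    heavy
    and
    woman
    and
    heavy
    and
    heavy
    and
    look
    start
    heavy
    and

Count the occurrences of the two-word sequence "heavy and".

7

Scanning the 28 overlapping bigram windows for "heavy and":
  position 1–2: heavy and
  position 5–6: heavy and
  position 15–16: heavy and
  position 18–19: heavy and
  position 22–23: heavy and
  position 24–25: heavy and
  position 28–29: heavy and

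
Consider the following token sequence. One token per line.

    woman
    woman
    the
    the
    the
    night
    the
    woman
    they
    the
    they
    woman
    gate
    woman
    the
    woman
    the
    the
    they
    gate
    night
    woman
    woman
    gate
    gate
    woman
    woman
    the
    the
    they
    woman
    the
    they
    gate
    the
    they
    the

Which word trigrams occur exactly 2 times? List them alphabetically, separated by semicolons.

Trigram counts meeting the condition (exactly 2 times):
  the the they: 2
  the they gate: 2
  the they woman: 2
  woman woman the: 2

the the they; the they gate; the they woman; woman woman the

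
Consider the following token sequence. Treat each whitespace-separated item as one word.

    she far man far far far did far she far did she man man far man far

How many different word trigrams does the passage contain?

14

17 tokens → 15 trigram windows in total.
Repeated trigrams (each contributes count−1 duplicates):
  far man far: 2
1 duplicate windows → 15 − 1 = 14 distinct.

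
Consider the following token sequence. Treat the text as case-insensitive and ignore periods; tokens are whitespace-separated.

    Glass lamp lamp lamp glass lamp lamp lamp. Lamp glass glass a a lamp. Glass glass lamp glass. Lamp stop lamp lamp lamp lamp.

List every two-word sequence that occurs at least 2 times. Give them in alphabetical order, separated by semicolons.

glass glass; glass lamp; lamp glass; lamp lamp

Bigram counts meeting the condition (at least 2 times):
  glass glass: 2
  glass lamp: 4
  lamp glass: 4
  lamp lamp: 8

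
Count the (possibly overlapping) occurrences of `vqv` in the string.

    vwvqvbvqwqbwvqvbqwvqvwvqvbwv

4

Sliding a length-3 window over the 28 characters (26 positions):
  position 3–5: vqv
  position 13–15: vqv
  position 19–21: vqv
  position 23–25: vqv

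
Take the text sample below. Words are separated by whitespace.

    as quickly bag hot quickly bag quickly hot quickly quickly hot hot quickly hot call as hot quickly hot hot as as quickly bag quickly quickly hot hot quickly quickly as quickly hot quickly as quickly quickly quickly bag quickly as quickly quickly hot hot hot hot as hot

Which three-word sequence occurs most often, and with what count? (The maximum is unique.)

Trigram frequencies (highest first):
  quickly hot hot: 4
  quickly bag quickly: 3
  quickly quickly hot: 3
  quickly as quickly: 3
  as quickly bag: 2
  quickly hot quickly: 2
  … (24 more, each ≤ 2)

"quickly hot hot", 4 times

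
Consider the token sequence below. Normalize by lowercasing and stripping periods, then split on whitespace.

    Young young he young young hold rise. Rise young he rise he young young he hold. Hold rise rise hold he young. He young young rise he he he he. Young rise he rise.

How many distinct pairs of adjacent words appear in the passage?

34 tokens → 33 bigram windows in total.
Repeated bigrams (each contributes count−1 duplicates):
  he young: 5
  young he: 4
  young young: 4
  he he: 3
  rise he: 3
  he rise: 2
  hold rise: 2
  rise rise: 2
  … (1 more repeated)
18 duplicate windows → 33 − 18 = 15 distinct.

15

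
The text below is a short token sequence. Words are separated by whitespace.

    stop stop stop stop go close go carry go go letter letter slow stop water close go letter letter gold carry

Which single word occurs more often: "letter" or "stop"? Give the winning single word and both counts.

"letter": 4 occurrences
"stop": 5 occurrences

"stop" (5 vs 4)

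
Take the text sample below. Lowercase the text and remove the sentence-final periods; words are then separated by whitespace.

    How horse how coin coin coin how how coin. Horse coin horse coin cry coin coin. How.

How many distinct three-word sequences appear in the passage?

13

17 tokens → 15 trigram windows in total.
Repeated trigrams (each contributes count−1 duplicates):
  coin coin how: 2
  coin horse coin: 2
2 duplicate windows → 15 − 2 = 13 distinct.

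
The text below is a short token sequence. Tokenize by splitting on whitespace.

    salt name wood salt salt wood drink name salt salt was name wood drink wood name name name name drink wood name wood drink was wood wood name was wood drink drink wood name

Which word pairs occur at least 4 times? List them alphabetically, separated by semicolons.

wood drink; wood name

Bigram counts meeting the condition (at least 4 times):
  wood drink: 4
  wood name: 4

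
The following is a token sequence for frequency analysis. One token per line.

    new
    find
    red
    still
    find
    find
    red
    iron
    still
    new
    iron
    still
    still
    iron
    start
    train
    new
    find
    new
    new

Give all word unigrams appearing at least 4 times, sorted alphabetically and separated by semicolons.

Unigram counts meeting the condition (at least 4 times):
  find: 4
  new: 5
  still: 4

find; new; still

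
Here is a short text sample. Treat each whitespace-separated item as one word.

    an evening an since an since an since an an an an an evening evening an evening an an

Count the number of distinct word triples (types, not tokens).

19 tokens → 17 trigram windows in total.
Repeated trigrams (each contributes count−1 duplicates):
  an an an: 3
  an since an: 3
  an evening an: 2
  since an since: 2
6 duplicate windows → 17 − 6 = 11 distinct.

11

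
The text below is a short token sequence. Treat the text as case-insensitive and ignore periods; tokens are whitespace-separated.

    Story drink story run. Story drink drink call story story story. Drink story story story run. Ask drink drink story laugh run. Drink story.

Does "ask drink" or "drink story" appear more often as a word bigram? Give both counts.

"ask drink": 1 occurrence
"drink story": 4 occurrences

"drink story" (4 vs 1)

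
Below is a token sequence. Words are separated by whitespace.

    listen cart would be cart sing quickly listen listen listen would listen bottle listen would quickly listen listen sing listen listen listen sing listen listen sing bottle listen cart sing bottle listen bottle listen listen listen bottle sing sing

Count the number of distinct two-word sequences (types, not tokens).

18

39 tokens → 38 bigram windows in total.
Repeated bigrams (each contributes count−1 duplicates):
  listen listen: 8
  bottle listen: 4
  listen bottle: 3
  listen sing: 3
  cart sing: 2
  listen cart: 2
  listen would: 2
  quickly listen: 2
  … (2 more repeated)
20 duplicate windows → 38 − 20 = 18 distinct.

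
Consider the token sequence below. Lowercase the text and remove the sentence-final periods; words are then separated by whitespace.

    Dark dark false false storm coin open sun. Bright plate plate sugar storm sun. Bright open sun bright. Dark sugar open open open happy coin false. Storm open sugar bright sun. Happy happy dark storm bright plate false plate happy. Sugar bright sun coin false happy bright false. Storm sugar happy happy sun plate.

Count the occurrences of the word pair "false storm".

3

Scanning the 53 overlapping bigram windows for "false storm":
  position 4–5: false storm
  position 26–27: false storm
  position 48–49: false storm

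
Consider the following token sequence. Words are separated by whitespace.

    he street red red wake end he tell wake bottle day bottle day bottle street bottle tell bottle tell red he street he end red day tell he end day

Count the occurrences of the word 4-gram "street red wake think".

Scanning the 27 overlapping 4-gram windows for "street red wake think":
  (none found)

0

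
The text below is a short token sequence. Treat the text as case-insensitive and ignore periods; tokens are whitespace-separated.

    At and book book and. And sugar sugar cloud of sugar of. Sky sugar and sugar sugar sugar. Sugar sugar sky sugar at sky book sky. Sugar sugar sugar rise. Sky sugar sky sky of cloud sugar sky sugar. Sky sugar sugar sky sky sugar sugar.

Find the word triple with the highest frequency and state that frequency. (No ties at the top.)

"sugar sugar sugar", 4 times

Trigram frequencies (highest first):
  sugar sugar sugar: 4
  sugar sky sugar: 3
  sky sugar sugar: 3
  and sugar sugar: 2
  sugar sugar sky: 2
  sky sugar sky: 2
  … (27 more, each ≤ 2)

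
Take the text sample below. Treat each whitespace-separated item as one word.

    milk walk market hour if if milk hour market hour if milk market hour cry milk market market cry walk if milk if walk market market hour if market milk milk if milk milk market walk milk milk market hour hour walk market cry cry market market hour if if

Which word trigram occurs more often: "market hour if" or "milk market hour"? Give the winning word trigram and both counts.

"market hour if" (4 vs 2)

"market hour if": 4 occurrences
"milk market hour": 2 occurrences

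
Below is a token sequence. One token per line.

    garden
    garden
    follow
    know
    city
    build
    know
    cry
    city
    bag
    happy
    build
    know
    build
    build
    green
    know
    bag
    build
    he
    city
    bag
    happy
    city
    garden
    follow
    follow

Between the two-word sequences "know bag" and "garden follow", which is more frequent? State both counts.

"garden follow" (2 vs 1)

"know bag": 1 occurrence
"garden follow": 2 occurrences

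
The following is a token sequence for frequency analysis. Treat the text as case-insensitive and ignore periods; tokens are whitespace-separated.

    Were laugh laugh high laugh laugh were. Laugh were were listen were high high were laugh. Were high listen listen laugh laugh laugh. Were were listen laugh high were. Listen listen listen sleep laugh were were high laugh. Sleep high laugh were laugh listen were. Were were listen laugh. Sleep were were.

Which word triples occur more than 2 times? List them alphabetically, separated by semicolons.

Trigram counts meeting the condition (more than 2 times):
  laugh were were: 3
  were were listen: 3

laugh were were; were were listen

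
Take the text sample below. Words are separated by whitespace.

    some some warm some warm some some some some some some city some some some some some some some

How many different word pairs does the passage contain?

19 tokens → 18 bigram windows in total.
Repeated bigrams (each contributes count−1 duplicates):
  some some: 12
  some warm: 2
  warm some: 2
13 duplicate windows → 18 − 13 = 5 distinct.

5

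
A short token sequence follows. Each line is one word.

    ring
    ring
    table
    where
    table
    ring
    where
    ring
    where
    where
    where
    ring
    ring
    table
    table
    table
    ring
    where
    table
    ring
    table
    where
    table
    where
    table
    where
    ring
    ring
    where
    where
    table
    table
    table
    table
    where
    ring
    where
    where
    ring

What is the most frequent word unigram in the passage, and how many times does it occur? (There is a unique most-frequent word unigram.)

Unigram frequencies (highest first):
  where: 14
  table: 13
  ring: 12

"where", 14 times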